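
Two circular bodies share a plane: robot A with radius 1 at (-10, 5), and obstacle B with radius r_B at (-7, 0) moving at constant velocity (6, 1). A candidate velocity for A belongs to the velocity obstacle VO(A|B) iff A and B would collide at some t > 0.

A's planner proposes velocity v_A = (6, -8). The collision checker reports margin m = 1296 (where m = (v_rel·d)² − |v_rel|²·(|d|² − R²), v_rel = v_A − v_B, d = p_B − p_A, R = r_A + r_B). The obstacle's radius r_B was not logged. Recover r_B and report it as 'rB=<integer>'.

m = 1296
d = (3, -5);  v_rel = (0, -9),  |v_rel|² = 81
v_rel×d = (0)·(-5) − (-9)·(3) = 27
since m = R²·81 − 27²:  R² = (729 + 1296) / 81 = 25
R = √25 = 5  ⇒  r_B = 5 − 1 = 4

rB=4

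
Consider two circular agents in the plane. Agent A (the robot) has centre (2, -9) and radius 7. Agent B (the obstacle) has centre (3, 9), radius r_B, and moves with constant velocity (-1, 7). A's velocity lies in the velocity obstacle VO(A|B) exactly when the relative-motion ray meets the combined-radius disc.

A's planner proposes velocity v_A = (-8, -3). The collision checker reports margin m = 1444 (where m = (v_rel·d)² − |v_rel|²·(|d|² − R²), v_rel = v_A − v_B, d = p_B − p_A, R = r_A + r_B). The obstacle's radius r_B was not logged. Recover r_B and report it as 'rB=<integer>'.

m = 1444
d = (1, 18);  v_rel = (-7, -10),  |v_rel|² = 149
v_rel×d = (-7)·(18) − (-10)·(1) = -116
since m = R²·149 − (-116)²:  R² = (13456 + 1444) / 149 = 100
R = √100 = 10  ⇒  r_B = 10 − 7 = 3

rB=3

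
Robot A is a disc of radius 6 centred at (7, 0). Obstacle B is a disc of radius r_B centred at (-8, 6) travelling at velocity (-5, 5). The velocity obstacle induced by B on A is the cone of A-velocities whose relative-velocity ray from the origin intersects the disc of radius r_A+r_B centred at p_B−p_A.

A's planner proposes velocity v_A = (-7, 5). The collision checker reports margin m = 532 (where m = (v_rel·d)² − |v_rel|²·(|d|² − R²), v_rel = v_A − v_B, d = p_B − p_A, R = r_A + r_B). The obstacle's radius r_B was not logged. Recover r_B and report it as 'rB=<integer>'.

m = 532
d = (-15, 6);  v_rel = (-2, 0),  |v_rel|² = 4
v_rel×d = (-2)·(6) − (0)·(-15) = -12
since m = R²·4 − (-12)²:  R² = (144 + 532) / 4 = 169
R = √169 = 13  ⇒  r_B = 13 − 6 = 7

rB=7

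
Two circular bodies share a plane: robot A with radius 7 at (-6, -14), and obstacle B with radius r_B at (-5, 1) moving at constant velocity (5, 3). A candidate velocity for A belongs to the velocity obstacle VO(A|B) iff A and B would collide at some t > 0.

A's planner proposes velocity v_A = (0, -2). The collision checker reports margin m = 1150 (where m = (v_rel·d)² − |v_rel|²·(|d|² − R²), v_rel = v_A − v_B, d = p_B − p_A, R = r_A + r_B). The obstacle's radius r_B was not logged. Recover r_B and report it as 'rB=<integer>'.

m = 1150
d = (1, 15);  v_rel = (-5, -5),  |v_rel|² = 50
v_rel×d = (-5)·(15) − (-5)·(1) = -70
since m = R²·50 − (-70)²:  R² = (4900 + 1150) / 50 = 121
R = √121 = 11  ⇒  r_B = 11 − 7 = 4

rB=4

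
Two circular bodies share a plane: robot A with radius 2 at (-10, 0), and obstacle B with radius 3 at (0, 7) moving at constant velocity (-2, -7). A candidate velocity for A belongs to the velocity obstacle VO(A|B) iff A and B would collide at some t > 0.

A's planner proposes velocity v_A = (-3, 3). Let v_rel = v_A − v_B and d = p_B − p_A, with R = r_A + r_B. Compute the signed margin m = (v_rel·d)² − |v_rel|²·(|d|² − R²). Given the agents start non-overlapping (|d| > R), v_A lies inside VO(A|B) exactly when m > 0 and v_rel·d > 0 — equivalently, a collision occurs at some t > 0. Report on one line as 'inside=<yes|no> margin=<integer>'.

d = (10, 7),  |d|² = 149;  R = 2+3 = 5,  c = 149−5² = 124
v_rel = (-1, 10),  |v_rel|² = 101;  v_rel·d = (-1)·(10) + (10)·(7) = 60
101·t² − 120·t + 124 = 0  ⇒  m = 60² − 101·124 = -8924
m = -8924 < 0,  v_rel·d = 60 > 0  ⇒  outside

inside=no margin=-8924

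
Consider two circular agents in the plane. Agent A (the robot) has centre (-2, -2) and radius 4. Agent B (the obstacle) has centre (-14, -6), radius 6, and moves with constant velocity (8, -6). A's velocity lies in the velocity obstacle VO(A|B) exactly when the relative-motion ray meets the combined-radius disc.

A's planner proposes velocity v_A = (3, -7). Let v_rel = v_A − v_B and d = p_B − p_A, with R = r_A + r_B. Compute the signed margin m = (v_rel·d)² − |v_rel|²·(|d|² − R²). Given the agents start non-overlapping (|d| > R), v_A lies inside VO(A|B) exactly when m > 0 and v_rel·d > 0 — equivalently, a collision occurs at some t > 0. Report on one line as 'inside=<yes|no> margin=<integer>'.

d = (-12, -4),  |d|² = 160;  R = 4+6 = 10,  c = 160−10² = 60
v_rel = (-5, -1),  |v_rel|² = 26;  v_rel·d = (-5)·(-12) + (-1)·(-4) = 64
26·t² − 128·t + 60 = 0  ⇒  m = 64² − 26·60 = 2536
m = 2536 > 0,  v_rel·d = 64 > 0  ⇒  inside

inside=yes margin=2536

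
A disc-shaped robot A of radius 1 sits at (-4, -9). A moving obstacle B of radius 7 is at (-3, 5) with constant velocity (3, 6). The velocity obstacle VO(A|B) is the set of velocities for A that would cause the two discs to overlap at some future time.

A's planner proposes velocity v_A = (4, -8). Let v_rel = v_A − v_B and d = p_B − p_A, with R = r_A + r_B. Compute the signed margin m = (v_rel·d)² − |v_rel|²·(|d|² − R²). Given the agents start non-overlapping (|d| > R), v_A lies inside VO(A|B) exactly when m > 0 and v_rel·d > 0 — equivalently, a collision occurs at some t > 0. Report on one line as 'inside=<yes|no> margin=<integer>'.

d = (1, 14),  |d|² = 197;  R = 1+7 = 8,  c = 197−8² = 133
v_rel = (1, -14),  |v_rel|² = 197;  v_rel·d = (1)·(1) + (-14)·(14) = -195
197·t² + 390·t + 133 = 0  ⇒  m = (-195)² − 197·133 = 11824
m = 11824 > 0,  v_rel·d = -195 < 0  ⇒  outside

inside=no margin=11824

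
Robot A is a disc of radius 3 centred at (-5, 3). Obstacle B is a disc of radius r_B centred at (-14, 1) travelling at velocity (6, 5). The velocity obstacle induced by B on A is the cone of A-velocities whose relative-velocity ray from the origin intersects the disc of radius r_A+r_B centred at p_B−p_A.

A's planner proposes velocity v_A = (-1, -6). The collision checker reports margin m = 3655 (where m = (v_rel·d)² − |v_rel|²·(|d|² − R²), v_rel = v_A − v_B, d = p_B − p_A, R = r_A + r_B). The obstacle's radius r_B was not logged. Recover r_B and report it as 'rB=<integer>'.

m = 3655
d = (-9, -2);  v_rel = (-7, -11),  |v_rel|² = 170
v_rel×d = (-7)·(-2) − (-11)·(-9) = -85
since m = R²·170 − (-85)²:  R² = (7225 + 3655) / 170 = 64
R = √64 = 8  ⇒  r_B = 8 − 3 = 5

rB=5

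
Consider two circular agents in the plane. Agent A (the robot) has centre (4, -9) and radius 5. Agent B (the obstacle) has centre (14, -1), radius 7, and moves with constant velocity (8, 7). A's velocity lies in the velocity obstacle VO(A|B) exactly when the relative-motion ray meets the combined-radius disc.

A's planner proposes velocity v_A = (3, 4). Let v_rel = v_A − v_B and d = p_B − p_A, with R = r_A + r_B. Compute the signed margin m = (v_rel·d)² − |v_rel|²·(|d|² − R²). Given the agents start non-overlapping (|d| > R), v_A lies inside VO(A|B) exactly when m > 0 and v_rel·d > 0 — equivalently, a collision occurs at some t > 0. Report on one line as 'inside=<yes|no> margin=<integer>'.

d = (10, 8),  |d|² = 164;  R = 5+7 = 12,  c = 164−12² = 20
v_rel = (-5, -3),  |v_rel|² = 34;  v_rel·d = (-5)·(10) + (-3)·(8) = -74
34·t² + 148·t + 20 = 0  ⇒  m = (-74)² − 34·20 = 4796
m = 4796 > 0,  v_rel·d = -74 < 0  ⇒  outside

inside=no margin=4796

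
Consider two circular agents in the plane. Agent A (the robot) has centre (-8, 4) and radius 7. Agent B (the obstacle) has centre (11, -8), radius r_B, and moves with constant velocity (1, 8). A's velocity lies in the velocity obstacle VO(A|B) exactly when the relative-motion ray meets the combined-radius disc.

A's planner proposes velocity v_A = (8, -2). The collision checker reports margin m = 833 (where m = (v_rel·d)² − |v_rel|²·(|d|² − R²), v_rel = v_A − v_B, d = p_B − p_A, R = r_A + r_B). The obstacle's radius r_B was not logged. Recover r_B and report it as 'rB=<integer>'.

m = 833
d = (19, -12);  v_rel = (7, -10),  |v_rel|² = 149
v_rel×d = (7)·(-12) − (-10)·(19) = 106
since m = R²·149 − 106²:  R² = (11236 + 833) / 149 = 81
R = √81 = 9  ⇒  r_B = 9 − 7 = 2

rB=2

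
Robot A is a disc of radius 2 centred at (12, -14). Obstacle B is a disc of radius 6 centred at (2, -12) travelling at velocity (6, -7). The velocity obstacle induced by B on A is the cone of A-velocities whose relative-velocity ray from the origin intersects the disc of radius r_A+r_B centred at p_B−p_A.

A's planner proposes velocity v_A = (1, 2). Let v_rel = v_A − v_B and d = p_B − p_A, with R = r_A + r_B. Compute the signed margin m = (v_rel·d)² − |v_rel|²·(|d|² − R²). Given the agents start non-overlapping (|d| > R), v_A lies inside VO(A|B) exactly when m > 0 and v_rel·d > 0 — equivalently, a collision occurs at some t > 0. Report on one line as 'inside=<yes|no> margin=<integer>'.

d = (-10, 2),  |d|² = 104;  R = 2+6 = 8,  c = 104−8² = 40
v_rel = (-5, 9),  |v_rel|² = 106;  v_rel·d = (-5)·(-10) + (9)·(2) = 68
106·t² − 136·t + 40 = 0  ⇒  m = 68² − 106·40 = 384
m = 384 > 0,  v_rel·d = 68 > 0  ⇒  inside

inside=yes margin=384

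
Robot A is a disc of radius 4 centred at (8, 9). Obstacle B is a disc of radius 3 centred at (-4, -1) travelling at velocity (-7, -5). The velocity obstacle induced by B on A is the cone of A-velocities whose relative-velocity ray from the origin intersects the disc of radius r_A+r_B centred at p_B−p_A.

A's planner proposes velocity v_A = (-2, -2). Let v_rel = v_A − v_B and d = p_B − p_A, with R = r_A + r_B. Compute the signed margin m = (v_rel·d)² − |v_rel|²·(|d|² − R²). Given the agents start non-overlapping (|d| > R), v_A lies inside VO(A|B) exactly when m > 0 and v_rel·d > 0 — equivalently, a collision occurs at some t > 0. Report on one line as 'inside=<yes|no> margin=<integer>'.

d = (-12, -10),  |d|² = 244;  R = 4+3 = 7,  c = 244−7² = 195
v_rel = (5, 3),  |v_rel|² = 34;  v_rel·d = (5)·(-12) + (3)·(-10) = -90
34·t² + 180·t + 195 = 0  ⇒  m = (-90)² − 34·195 = 1470
m = 1470 > 0,  v_rel·d = -90 < 0  ⇒  outside

inside=no margin=1470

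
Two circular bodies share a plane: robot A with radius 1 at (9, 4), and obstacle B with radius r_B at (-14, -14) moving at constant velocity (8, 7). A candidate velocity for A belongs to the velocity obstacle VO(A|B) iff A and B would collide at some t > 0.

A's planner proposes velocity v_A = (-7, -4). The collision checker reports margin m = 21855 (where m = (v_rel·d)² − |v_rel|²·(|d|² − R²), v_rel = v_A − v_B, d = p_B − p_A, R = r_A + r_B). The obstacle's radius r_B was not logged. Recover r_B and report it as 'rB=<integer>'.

m = 21855
d = (-23, -18);  v_rel = (-15, -11),  |v_rel|² = 346
v_rel×d = (-15)·(-18) − (-11)·(-23) = 17
since m = R²·346 − 17²:  R² = (289 + 21855) / 346 = 64
R = √64 = 8  ⇒  r_B = 8 − 1 = 7

rB=7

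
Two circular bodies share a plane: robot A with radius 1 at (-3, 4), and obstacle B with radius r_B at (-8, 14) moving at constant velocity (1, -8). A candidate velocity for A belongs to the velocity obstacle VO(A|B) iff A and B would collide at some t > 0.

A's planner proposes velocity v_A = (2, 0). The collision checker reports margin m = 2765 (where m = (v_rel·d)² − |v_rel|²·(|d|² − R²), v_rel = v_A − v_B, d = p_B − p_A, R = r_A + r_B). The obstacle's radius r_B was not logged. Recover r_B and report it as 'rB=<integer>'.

m = 2765
d = (-5, 10);  v_rel = (1, 8),  |v_rel|² = 65
v_rel×d = (1)·(10) − (8)·(-5) = 50
since m = R²·65 − 50²:  R² = (2500 + 2765) / 65 = 81
R = √81 = 9  ⇒  r_B = 9 − 1 = 8

rB=8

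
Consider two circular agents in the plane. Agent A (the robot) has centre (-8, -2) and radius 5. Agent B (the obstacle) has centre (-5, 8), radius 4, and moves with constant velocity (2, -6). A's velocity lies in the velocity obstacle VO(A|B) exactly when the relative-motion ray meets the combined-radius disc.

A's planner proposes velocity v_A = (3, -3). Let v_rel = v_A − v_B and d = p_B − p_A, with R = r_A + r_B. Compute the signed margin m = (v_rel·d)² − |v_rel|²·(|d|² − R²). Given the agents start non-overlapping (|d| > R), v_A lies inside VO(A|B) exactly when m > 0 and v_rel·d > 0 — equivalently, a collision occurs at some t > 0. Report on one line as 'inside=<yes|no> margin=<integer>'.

d = (3, 10),  |d|² = 109;  R = 5+4 = 9,  c = 109−9² = 28
v_rel = (1, 3),  |v_rel|² = 10;  v_rel·d = (1)·(3) + (3)·(10) = 33
10·t² − 66·t + 28 = 0  ⇒  m = 33² − 10·28 = 809
m = 809 > 0,  v_rel·d = 33 > 0  ⇒  inside

inside=yes margin=809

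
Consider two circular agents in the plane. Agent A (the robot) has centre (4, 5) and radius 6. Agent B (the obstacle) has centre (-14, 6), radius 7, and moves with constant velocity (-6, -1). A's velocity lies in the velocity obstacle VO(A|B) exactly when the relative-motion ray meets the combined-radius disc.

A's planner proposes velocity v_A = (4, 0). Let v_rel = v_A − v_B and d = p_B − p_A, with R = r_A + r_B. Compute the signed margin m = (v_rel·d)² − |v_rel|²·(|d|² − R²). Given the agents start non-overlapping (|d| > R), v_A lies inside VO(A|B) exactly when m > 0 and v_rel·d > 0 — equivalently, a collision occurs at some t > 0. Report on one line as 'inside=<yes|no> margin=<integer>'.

d = (-18, 1),  |d|² = 325;  R = 6+7 = 13,  c = 325−13² = 156
v_rel = (10, 1),  |v_rel|² = 101;  v_rel·d = (10)·(-18) + (1)·(1) = -179
101·t² + 358·t + 156 = 0  ⇒  m = (-179)² − 101·156 = 16285
m = 16285 > 0,  v_rel·d = -179 < 0  ⇒  outside

inside=no margin=16285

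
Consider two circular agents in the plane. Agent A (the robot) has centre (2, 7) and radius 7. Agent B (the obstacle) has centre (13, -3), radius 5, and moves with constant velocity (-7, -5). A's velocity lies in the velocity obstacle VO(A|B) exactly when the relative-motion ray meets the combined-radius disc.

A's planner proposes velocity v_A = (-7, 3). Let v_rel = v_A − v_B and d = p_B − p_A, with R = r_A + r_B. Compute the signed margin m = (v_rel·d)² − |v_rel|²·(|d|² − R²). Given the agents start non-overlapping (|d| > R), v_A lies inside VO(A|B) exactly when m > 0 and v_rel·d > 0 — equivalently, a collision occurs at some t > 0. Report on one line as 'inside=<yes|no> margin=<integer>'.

d = (11, -10),  |d|² = 221;  R = 7+5 = 12,  c = 221−12² = 77
v_rel = (0, 8),  |v_rel|² = 64;  v_rel·d = (0)·(11) + (8)·(-10) = -80
64·t² + 160·t + 77 = 0  ⇒  m = (-80)² − 64·77 = 1472
m = 1472 > 0,  v_rel·d = -80 < 0  ⇒  outside

inside=no margin=1472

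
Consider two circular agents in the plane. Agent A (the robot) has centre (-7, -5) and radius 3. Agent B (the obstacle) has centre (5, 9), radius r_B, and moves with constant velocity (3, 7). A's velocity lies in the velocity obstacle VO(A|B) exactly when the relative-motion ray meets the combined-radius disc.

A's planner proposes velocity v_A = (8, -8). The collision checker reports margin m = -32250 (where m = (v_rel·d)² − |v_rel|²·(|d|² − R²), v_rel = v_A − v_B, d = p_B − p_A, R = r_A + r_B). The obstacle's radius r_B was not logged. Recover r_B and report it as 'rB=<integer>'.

m = -32250
d = (12, 14);  v_rel = (5, -15),  |v_rel|² = 250
v_rel×d = (5)·(14) − (-15)·(12) = 250
since m = R²·250 − 250²:  R² = (62500 + -32250) / 250 = 121
R = √121 = 11  ⇒  r_B = 11 − 3 = 8

rB=8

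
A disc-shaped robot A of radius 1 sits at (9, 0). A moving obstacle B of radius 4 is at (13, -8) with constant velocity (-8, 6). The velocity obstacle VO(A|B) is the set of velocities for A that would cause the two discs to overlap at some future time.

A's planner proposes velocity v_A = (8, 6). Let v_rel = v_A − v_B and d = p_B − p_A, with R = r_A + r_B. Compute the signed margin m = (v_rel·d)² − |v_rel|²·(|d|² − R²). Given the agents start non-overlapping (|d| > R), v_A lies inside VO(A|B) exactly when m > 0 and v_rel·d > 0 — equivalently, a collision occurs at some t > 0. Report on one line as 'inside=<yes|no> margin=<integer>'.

d = (4, -8),  |d|² = 80;  R = 1+4 = 5,  c = 80−5² = 55
v_rel = (16, 0),  |v_rel|² = 256;  v_rel·d = (16)·(4) + (0)·(-8) = 64
256·t² − 128·t + 55 = 0  ⇒  m = 64² − 256·55 = -9984
m = -9984 < 0,  v_rel·d = 64 > 0  ⇒  outside

inside=no margin=-9984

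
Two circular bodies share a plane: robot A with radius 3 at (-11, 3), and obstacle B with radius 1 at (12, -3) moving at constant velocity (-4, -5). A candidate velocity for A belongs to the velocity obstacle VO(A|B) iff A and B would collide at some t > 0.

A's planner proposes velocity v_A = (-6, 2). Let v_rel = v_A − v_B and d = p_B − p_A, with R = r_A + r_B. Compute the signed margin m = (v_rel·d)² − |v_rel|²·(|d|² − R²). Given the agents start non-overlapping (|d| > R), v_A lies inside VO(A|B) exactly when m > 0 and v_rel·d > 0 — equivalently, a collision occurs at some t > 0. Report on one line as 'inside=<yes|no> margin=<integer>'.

d = (23, -6),  |d|² = 565;  R = 3+1 = 4,  c = 565−4² = 549
v_rel = (-2, 7),  |v_rel|² = 53;  v_rel·d = (-2)·(23) + (7)·(-6) = -88
53·t² + 176·t + 549 = 0  ⇒  m = (-88)² − 53·549 = -21353
m = -21353 < 0,  v_rel·d = -88 < 0  ⇒  outside

inside=no margin=-21353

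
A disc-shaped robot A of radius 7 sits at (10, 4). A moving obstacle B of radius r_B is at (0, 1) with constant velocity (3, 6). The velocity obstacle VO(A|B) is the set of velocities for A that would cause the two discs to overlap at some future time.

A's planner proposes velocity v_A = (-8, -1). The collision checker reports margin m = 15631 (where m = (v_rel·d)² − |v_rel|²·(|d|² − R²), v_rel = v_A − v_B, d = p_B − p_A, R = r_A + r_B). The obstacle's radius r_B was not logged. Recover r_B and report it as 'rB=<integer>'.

m = 15631
d = (-10, -3);  v_rel = (-11, -7),  |v_rel|² = 170
v_rel×d = (-11)·(-3) − (-7)·(-10) = -37
since m = R²·170 − (-37)²:  R² = (1369 + 15631) / 170 = 100
R = √100 = 10  ⇒  r_B = 10 − 7 = 3

rB=3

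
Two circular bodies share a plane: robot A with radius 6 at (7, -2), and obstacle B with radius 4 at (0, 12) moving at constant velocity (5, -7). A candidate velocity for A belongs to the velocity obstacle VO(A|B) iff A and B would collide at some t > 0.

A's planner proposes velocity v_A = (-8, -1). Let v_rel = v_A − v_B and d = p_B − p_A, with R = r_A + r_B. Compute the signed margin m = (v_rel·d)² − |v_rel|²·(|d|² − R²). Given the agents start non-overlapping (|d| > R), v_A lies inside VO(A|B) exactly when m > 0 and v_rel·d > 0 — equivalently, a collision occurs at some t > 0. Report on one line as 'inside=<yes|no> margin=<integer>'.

d = (-7, 14),  |d|² = 245;  R = 6+4 = 10,  c = 245−10² = 145
v_rel = (-13, 6),  |v_rel|² = 205;  v_rel·d = (-13)·(-7) + (6)·(14) = 175
205·t² − 350·t + 145 = 0  ⇒  m = 175² − 205·145 = 900
m = 900 > 0,  v_rel·d = 175 > 0  ⇒  inside

inside=yes margin=900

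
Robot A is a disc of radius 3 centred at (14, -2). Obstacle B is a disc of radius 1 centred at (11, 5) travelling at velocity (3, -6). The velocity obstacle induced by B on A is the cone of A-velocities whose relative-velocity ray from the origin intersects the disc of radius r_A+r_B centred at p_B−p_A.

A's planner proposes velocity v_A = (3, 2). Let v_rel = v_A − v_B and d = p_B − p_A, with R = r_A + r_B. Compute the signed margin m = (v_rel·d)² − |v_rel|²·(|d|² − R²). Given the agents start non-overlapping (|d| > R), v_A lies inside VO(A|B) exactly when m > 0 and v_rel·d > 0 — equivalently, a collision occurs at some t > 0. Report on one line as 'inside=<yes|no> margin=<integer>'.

d = (-3, 7),  |d|² = 58;  R = 3+1 = 4,  c = 58−4² = 42
v_rel = (0, 8),  |v_rel|² = 64;  v_rel·d = (0)·(-3) + (8)·(7) = 56
64·t² − 112·t + 42 = 0  ⇒  m = 56² − 64·42 = 448
m = 448 > 0,  v_rel·d = 56 > 0  ⇒  inside

inside=yes margin=448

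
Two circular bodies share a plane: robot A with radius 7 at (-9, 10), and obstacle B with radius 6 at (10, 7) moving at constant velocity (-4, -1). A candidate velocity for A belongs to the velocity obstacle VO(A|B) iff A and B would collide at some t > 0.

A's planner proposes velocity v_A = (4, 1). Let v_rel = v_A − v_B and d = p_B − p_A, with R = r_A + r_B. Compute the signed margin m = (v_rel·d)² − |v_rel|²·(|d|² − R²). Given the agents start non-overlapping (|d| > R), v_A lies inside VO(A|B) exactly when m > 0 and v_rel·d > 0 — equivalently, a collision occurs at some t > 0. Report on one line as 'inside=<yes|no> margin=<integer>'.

d = (19, -3),  |d|² = 370;  R = 7+6 = 13,  c = 370−13² = 201
v_rel = (8, 2),  |v_rel|² = 68;  v_rel·d = (8)·(19) + (2)·(-3) = 146
68·t² − 292·t + 201 = 0  ⇒  m = 146² − 68·201 = 7648
m = 7648 > 0,  v_rel·d = 146 > 0  ⇒  inside

inside=yes margin=7648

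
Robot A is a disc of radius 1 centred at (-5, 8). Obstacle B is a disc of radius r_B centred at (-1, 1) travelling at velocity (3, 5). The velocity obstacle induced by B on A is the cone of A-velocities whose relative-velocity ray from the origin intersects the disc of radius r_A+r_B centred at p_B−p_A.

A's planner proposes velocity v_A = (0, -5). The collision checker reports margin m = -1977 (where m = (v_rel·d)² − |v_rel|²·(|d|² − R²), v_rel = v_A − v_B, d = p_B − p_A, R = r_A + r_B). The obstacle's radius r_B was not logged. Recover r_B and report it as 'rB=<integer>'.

m = -1977
d = (4, -7);  v_rel = (-3, -10),  |v_rel|² = 109
v_rel×d = (-3)·(-7) − (-10)·(4) = 61
since m = R²·109 − 61²:  R² = (3721 + -1977) / 109 = 16
R = √16 = 4  ⇒  r_B = 4 − 1 = 3

rB=3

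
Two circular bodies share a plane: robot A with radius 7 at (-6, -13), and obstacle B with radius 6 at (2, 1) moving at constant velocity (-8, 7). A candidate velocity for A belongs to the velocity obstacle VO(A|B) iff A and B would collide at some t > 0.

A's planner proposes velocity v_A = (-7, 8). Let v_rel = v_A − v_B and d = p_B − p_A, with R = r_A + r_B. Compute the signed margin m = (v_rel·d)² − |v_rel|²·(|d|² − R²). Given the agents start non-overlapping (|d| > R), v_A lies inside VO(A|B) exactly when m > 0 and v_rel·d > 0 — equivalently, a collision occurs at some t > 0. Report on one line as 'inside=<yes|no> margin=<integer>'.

d = (8, 14),  |d|² = 260;  R = 7+6 = 13,  c = 260−13² = 91
v_rel = (1, 1),  |v_rel|² = 2;  v_rel·d = (1)·(8) + (1)·(14) = 22
2·t² − 44·t + 91 = 0  ⇒  m = 22² − 2·91 = 302
m = 302 > 0,  v_rel·d = 22 > 0  ⇒  inside

inside=yes margin=302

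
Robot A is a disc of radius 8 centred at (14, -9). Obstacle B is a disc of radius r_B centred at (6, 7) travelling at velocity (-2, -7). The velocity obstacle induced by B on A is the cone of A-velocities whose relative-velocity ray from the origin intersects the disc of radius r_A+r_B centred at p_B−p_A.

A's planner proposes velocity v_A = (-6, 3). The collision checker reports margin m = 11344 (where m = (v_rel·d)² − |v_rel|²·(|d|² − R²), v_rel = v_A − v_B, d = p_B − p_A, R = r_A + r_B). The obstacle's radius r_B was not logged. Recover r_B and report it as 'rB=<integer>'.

m = 11344
d = (-8, 16);  v_rel = (-4, 10),  |v_rel|² = 116
v_rel×d = (-4)·(16) − (10)·(-8) = 16
since m = R²·116 − 16²:  R² = (256 + 11344) / 116 = 100
R = √100 = 10  ⇒  r_B = 10 − 8 = 2

rB=2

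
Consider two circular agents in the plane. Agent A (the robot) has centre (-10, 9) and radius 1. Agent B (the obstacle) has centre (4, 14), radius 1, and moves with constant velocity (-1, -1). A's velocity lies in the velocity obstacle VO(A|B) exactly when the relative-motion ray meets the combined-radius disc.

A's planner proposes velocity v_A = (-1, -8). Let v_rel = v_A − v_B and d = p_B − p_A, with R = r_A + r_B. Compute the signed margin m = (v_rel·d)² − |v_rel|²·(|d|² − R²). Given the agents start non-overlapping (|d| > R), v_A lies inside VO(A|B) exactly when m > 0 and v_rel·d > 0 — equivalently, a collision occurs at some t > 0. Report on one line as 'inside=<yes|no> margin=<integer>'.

d = (14, 5),  |d|² = 221;  R = 1+1 = 2,  c = 221−2² = 217
v_rel = (0, -7),  |v_rel|² = 49;  v_rel·d = (0)·(14) + (-7)·(5) = -35
49·t² + 70·t + 217 = 0  ⇒  m = (-35)² − 49·217 = -9408
m = -9408 < 0,  v_rel·d = -35 < 0  ⇒  outside

inside=no margin=-9408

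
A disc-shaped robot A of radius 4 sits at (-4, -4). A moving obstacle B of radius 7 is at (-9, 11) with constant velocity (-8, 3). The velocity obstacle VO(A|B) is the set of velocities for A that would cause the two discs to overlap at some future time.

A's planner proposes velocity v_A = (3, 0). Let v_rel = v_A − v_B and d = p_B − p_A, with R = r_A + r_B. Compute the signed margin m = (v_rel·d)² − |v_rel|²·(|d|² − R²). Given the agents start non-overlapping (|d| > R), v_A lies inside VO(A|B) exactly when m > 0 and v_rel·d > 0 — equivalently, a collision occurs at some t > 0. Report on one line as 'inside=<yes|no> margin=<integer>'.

d = (-5, 15),  |d|² = 250;  R = 4+7 = 11,  c = 250−11² = 129
v_rel = (11, -3),  |v_rel|² = 130;  v_rel·d = (11)·(-5) + (-3)·(15) = -100
130·t² + 200·t + 129 = 0  ⇒  m = (-100)² − 130·129 = -6770
m = -6770 < 0,  v_rel·d = -100 < 0  ⇒  outside

inside=no margin=-6770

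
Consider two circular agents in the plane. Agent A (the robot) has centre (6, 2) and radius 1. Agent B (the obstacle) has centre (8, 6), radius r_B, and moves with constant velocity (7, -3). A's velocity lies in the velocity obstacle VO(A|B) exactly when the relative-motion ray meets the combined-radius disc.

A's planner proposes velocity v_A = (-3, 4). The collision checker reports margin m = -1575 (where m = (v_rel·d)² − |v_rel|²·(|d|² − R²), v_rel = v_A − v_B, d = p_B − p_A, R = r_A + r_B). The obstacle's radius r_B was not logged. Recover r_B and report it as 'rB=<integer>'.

m = -1575
d = (2, 4);  v_rel = (-10, 7),  |v_rel|² = 149
v_rel×d = (-10)·(4) − (7)·(2) = -54
since m = R²·149 − (-54)²:  R² = (2916 + -1575) / 149 = 9
R = √9 = 3  ⇒  r_B = 3 − 1 = 2

rB=2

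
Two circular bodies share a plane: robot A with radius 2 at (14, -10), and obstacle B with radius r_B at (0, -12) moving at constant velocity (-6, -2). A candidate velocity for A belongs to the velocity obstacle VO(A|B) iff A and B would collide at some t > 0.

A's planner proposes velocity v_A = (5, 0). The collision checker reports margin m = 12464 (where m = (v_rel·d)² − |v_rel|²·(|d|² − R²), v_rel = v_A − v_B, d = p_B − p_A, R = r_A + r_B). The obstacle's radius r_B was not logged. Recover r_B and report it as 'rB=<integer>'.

m = 12464
d = (-14, -2);  v_rel = (11, 2),  |v_rel|² = 125
v_rel×d = (11)·(-2) − (2)·(-14) = 6
since m = R²·125 − 6²:  R² = (36 + 12464) / 125 = 100
R = √100 = 10  ⇒  r_B = 10 − 2 = 8

rB=8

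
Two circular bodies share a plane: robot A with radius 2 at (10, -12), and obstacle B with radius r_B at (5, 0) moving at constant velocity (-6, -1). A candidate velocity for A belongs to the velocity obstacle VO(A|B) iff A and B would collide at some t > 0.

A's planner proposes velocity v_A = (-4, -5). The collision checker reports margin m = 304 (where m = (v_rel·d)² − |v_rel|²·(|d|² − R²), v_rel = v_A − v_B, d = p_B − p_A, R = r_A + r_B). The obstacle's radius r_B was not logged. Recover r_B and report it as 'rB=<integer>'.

m = 304
d = (-5, 12);  v_rel = (2, -4),  |v_rel|² = 20
v_rel×d = (2)·(12) − (-4)·(-5) = 4
since m = R²·20 − 4²:  R² = (16 + 304) / 20 = 16
R = √16 = 4  ⇒  r_B = 4 − 2 = 2

rB=2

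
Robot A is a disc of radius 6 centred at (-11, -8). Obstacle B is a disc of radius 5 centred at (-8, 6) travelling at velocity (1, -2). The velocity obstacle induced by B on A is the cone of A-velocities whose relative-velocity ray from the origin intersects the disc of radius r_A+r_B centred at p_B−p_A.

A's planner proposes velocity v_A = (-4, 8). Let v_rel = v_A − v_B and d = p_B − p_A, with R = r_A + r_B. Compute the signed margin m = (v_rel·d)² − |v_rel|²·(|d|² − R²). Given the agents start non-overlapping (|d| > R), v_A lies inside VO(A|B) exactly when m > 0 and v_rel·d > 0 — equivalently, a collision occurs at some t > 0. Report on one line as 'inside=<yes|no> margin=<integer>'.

d = (3, 14),  |d|² = 205;  R = 6+5 = 11,  c = 205−11² = 84
v_rel = (-5, 10),  |v_rel|² = 125;  v_rel·d = (-5)·(3) + (10)·(14) = 125
125·t² − 250·t + 84 = 0  ⇒  m = 125² − 125·84 = 5125
m = 5125 > 0,  v_rel·d = 125 > 0  ⇒  inside

inside=yes margin=5125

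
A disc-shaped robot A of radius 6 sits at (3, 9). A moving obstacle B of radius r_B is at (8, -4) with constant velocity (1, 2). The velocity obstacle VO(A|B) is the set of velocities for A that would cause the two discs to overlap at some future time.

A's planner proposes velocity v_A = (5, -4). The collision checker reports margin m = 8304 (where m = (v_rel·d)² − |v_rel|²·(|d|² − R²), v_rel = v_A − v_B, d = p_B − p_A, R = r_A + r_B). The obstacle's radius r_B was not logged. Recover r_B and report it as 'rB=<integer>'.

m = 8304
d = (5, -13);  v_rel = (4, -6),  |v_rel|² = 52
v_rel×d = (4)·(-13) − (-6)·(5) = -22
since m = R²·52 − (-22)²:  R² = (484 + 8304) / 52 = 169
R = √169 = 13  ⇒  r_B = 13 − 6 = 7

rB=7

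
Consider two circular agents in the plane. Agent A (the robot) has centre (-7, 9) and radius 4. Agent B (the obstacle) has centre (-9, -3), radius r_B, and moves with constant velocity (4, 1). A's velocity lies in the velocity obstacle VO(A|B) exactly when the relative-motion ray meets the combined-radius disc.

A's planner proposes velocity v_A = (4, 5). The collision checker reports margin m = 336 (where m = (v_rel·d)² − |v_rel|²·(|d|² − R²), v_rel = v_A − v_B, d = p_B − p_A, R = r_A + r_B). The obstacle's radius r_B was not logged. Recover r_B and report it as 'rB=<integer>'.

m = 336
d = (-2, -12);  v_rel = (0, 4),  |v_rel|² = 16
v_rel×d = (0)·(-12) − (4)·(-2) = 8
since m = R²·16 − 8²:  R² = (64 + 336) / 16 = 25
R = √25 = 5  ⇒  r_B = 5 − 4 = 1

rB=1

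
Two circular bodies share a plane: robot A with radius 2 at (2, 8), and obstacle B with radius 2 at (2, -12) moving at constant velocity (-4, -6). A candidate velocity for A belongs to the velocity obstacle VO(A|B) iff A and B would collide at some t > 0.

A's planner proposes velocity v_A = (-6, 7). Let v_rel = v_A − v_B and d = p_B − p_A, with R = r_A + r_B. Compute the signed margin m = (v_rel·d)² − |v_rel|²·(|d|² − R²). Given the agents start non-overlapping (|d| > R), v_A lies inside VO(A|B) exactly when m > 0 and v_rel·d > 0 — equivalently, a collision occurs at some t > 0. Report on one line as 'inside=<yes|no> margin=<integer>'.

d = (0, -20),  |d|² = 400;  R = 2+2 = 4,  c = 400−4² = 384
v_rel = (-2, 13),  |v_rel|² = 173;  v_rel·d = (-2)·(0) + (13)·(-20) = -260
173·t² + 520·t + 384 = 0  ⇒  m = (-260)² − 173·384 = 1168
m = 1168 > 0,  v_rel·d = -260 < 0  ⇒  outside

inside=no margin=1168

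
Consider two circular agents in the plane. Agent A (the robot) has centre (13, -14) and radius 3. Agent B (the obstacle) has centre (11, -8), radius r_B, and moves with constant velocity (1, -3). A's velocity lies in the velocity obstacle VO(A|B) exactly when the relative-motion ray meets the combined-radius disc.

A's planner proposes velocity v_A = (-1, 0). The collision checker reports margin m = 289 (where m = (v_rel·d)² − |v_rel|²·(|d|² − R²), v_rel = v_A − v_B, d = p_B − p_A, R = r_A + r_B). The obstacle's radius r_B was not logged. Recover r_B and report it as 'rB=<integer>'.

m = 289
d = (-2, 6);  v_rel = (-2, 3),  |v_rel|² = 13
v_rel×d = (-2)·(6) − (3)·(-2) = -6
since m = R²·13 − (-6)²:  R² = (36 + 289) / 13 = 25
R = √25 = 5  ⇒  r_B = 5 − 3 = 2

rB=2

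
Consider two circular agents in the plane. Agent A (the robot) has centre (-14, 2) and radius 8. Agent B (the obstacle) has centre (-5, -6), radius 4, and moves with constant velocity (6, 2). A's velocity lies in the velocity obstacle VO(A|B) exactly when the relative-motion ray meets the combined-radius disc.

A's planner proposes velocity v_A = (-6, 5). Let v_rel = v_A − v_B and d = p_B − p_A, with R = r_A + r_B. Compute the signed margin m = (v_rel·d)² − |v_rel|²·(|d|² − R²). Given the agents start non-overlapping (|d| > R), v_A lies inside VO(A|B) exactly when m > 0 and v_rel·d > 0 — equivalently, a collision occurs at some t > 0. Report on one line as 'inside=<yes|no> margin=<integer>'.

d = (9, -8),  |d|² = 145;  R = 8+4 = 12,  c = 145−12² = 1
v_rel = (-12, 3),  |v_rel|² = 153;  v_rel·d = (-12)·(9) + (3)·(-8) = -132
153·t² + 264·t + 1 = 0  ⇒  m = (-132)² − 153·1 = 17271
m = 17271 > 0,  v_rel·d = -132 < 0  ⇒  outside

inside=no margin=17271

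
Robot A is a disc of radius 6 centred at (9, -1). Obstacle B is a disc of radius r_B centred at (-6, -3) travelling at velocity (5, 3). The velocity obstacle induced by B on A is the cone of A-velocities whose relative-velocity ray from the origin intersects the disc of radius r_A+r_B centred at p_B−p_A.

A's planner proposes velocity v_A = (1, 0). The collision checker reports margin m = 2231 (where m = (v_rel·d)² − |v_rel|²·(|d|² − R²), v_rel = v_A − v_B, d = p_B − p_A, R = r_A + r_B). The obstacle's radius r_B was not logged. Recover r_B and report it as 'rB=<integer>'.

m = 2231
d = (-15, -2);  v_rel = (-4, -3),  |v_rel|² = 25
v_rel×d = (-4)·(-2) − (-3)·(-15) = -37
since m = R²·25 − (-37)²:  R² = (1369 + 2231) / 25 = 144
R = √144 = 12  ⇒  r_B = 12 − 6 = 6

rB=6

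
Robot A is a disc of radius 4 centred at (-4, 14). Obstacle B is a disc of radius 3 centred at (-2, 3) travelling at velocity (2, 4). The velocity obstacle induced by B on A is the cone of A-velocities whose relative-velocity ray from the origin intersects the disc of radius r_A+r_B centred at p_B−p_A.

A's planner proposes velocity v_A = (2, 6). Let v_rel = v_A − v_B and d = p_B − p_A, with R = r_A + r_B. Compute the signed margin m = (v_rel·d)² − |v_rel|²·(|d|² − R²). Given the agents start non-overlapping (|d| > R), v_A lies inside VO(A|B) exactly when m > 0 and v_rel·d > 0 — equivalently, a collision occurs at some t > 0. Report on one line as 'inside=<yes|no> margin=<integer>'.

d = (2, -11),  |d|² = 125;  R = 4+3 = 7,  c = 125−7² = 76
v_rel = (0, 2),  |v_rel|² = 4;  v_rel·d = (0)·(2) + (2)·(-11) = -22
4·t² + 44·t + 76 = 0  ⇒  m = (-22)² − 4·76 = 180
m = 180 > 0,  v_rel·d = -22 < 0  ⇒  outside

inside=no margin=180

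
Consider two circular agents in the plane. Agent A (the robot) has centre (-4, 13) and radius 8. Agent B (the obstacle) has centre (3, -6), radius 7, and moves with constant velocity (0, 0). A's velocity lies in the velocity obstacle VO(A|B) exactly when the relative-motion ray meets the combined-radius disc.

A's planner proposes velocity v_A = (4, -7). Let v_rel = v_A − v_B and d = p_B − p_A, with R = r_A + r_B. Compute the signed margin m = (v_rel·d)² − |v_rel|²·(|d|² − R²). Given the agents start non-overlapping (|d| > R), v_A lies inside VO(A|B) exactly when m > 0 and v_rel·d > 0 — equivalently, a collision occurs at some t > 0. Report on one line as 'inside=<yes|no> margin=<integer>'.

d = (7, -19),  |d|² = 410;  R = 8+7 = 15,  c = 410−15² = 185
v_rel = (4, -7),  |v_rel|² = 65;  v_rel·d = (4)·(7) + (-7)·(-19) = 161
65·t² − 322·t + 185 = 0  ⇒  m = 161² − 65·185 = 13896
m = 13896 > 0,  v_rel·d = 161 > 0  ⇒  inside

inside=yes margin=13896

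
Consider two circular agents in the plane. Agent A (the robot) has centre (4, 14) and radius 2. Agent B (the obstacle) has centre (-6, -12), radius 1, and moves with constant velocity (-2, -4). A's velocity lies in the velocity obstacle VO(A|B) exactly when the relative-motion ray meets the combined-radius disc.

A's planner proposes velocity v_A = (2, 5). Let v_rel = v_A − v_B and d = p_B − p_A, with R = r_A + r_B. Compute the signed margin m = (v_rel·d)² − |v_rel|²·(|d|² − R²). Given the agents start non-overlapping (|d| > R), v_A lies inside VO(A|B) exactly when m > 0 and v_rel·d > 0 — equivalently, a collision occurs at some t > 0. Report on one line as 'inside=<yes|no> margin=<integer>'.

d = (-10, -26),  |d|² = 776;  R = 2+1 = 3,  c = 776−3² = 767
v_rel = (4, 9),  |v_rel|² = 97;  v_rel·d = (4)·(-10) + (9)·(-26) = -274
97·t² + 548·t + 767 = 0  ⇒  m = (-274)² − 97·767 = 677
m = 677 > 0,  v_rel·d = -274 < 0  ⇒  outside

inside=no margin=677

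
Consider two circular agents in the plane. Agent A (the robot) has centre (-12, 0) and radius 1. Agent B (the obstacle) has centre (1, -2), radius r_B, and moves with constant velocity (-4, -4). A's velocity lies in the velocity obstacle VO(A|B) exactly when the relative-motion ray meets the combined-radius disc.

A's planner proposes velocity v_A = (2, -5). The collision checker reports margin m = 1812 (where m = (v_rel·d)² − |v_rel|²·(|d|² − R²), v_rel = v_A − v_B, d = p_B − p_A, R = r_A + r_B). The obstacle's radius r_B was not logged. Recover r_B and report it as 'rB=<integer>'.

m = 1812
d = (13, -2);  v_rel = (6, -1),  |v_rel|² = 37
v_rel×d = (6)·(-2) − (-1)·(13) = 1
since m = R²·37 − 1²:  R² = (1 + 1812) / 37 = 49
R = √49 = 7  ⇒  r_B = 7 − 1 = 6

rB=6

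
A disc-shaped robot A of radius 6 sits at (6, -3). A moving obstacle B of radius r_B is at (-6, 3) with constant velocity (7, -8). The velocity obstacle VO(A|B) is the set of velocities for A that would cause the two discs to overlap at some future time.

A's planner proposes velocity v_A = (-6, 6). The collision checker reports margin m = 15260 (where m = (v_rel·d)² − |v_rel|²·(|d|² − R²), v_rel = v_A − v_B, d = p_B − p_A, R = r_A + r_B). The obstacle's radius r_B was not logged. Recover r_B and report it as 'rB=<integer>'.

m = 15260
d = (-12, 6);  v_rel = (-13, 14),  |v_rel|² = 365
v_rel×d = (-13)·(6) − (14)·(-12) = 90
since m = R²·365 − 90²:  R² = (8100 + 15260) / 365 = 64
R = √64 = 8  ⇒  r_B = 8 − 6 = 2

rB=2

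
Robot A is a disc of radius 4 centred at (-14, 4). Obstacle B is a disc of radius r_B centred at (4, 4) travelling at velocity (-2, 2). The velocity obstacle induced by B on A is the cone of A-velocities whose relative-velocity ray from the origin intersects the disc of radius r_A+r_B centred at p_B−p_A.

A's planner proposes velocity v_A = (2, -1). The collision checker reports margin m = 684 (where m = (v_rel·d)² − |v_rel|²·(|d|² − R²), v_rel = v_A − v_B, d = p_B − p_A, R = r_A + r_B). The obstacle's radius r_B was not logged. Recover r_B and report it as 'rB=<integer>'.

m = 684
d = (18, 0);  v_rel = (4, -3),  |v_rel|² = 25
v_rel×d = (4)·(0) − (-3)·(18) = 54
since m = R²·25 − 54²:  R² = (2916 + 684) / 25 = 144
R = √144 = 12  ⇒  r_B = 12 − 4 = 8

rB=8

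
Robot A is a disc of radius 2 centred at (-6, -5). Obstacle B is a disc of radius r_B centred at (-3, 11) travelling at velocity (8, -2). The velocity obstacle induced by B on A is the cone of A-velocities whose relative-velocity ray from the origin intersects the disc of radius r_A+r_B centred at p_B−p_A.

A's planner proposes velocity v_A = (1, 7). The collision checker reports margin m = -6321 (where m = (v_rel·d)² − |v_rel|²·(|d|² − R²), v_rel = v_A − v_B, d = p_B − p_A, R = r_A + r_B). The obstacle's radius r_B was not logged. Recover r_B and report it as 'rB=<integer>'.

m = -6321
d = (3, 16);  v_rel = (-7, 9),  |v_rel|² = 130
v_rel×d = (-7)·(16) − (9)·(3) = -139
since m = R²·130 − (-139)²:  R² = (19321 + -6321) / 130 = 100
R = √100 = 10  ⇒  r_B = 10 − 2 = 8

rB=8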